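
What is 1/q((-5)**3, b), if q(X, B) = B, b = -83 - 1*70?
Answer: -1/153 ≈ -0.0065359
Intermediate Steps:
b = -153 (b = -83 - 70 = -153)
1/q((-5)**3, b) = 1/(-153) = -1/153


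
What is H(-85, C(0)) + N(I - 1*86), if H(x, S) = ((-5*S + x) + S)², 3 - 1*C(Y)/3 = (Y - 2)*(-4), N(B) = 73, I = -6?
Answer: 698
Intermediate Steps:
C(Y) = -15 + 12*Y (C(Y) = 9 - 3*(Y - 2)*(-4) = 9 - 3*(-2 + Y)*(-4) = 9 - 3*(8 - 4*Y) = 9 + (-24 + 12*Y) = -15 + 12*Y)
H(x, S) = (x - 4*S)² (H(x, S) = ((x - 5*S) + S)² = (x - 4*S)²)
H(-85, C(0)) + N(I - 1*86) = (-1*(-85) + 4*(-15 + 12*0))² + 73 = (85 + 4*(-15 + 0))² + 73 = (85 + 4*(-15))² + 73 = (85 - 60)² + 73 = 25² + 73 = 625 + 73 = 698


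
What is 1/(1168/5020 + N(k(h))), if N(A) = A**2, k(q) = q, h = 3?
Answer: 1255/11587 ≈ 0.10831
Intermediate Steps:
1/(1168/5020 + N(k(h))) = 1/(1168/5020 + 3**2) = 1/(1168*(1/5020) + 9) = 1/(292/1255 + 9) = 1/(11587/1255) = 1255/11587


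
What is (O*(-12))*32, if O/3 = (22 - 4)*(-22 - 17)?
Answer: 808704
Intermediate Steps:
O = -2106 (O = 3*((22 - 4)*(-22 - 17)) = 3*(18*(-39)) = 3*(-702) = -2106)
(O*(-12))*32 = -2106*(-12)*32 = 25272*32 = 808704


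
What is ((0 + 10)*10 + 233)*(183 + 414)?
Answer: 198801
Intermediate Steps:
((0 + 10)*10 + 233)*(183 + 414) = (10*10 + 233)*597 = (100 + 233)*597 = 333*597 = 198801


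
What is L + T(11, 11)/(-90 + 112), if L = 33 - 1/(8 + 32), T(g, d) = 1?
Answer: 14529/440 ≈ 33.020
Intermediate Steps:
L = 1319/40 (L = 33 - 1/40 = 1319/40 ≈ 32.975)
L + T(11, 11)/(-90 + 112) = 1319/40 + 1/(-90 + 112) = 1319/40 + 1/22 = 14529/440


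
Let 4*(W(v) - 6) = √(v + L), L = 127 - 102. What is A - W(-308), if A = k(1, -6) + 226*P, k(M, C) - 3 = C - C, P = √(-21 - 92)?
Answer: -3 + 226*I*√113 - I*√283/4 ≈ -3.0 + 2398.2*I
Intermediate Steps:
P = I*√113 (P = √(-113) = I*√113 ≈ 10.63*I)
L = 25
k(M, C) = 3 (k(M, C) = 3 + (C - C) = 3 + 0 = 3)
A = 3 + 226*I*√113 (A = 3 + 226*(I*√113) = 3 + 226*I*√113 ≈ 3.0 + 2402.4*I)
W(v) = 6 + √(25 + v)/4 (W(v) = 6 + √(v + 25)/4 = 6 + √(25 + v)/4)
A - W(-308) = (3 + 226*I*√113) - (6 + √(25 - 308)/4) = (3 + 226*I*√113) - (6 + √(-283)/4) = (3 + 226*I*√113) - (6 + (I*√283)/4) = (3 + 226*I*√113) - (6 + I*√283/4) = (3 + 226*I*√113) + (-6 - I*√283/4) = -3 + 226*I*√113 - I*√283/4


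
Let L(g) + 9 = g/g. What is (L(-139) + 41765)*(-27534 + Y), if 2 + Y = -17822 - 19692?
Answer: -2716292850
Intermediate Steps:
L(g) = -8 (L(g) = -9 + g/g = -9 + 1 = -8)
Y = -37516 (Y = -2 + (-17822 - 19692) = -2 - 37514 = -37516)
(L(-139) + 41765)*(-27534 + Y) = (-8 + 41765)*(-27534 - 37516) = 41757*(-65050) = -2716292850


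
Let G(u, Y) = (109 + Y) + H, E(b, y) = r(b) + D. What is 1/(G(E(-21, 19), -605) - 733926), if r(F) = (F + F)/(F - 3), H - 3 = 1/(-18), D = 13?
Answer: -18/13219543 ≈ -1.3616e-6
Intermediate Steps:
H = 53/18 (H = 3 + 1/(-18) = 3 - 1/18 = 53/18 ≈ 2.9444)
r(F) = 2*F/(-3 + F) (r(F) = (2*F)/(-3 + F) = 2*F/(-3 + F))
E(b, y) = 13 + 2*b/(-3 + b) (E(b, y) = 2*b/(-3 + b) + 13 = 13 + 2*b/(-3 + b))
G(u, Y) = 2015/18 + Y (G(u, Y) = (109 + Y) + 53/18 = 2015/18 + Y)
1/(G(E(-21, 19), -605) - 733926) = 1/((2015/18 - 605) - 733926) = 1/(-8875/18 - 733926) = 1/(-13219543/18) = -18/13219543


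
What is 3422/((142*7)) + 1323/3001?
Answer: 5792242/1491497 ≈ 3.8835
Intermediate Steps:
3422/((142*7)) + 1323/3001 = 3422/994 + 1323*(1/3001) = 3422*(1/994) + 1323/3001 = 1711/497 + 1323/3001 = 5792242/1491497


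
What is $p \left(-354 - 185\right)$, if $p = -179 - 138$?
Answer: $170863$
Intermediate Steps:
$p = -317$
$p \left(-354 - 185\right) = - 317 \left(-354 - 185\right) = \left(-317\right) \left(-539\right) = 170863$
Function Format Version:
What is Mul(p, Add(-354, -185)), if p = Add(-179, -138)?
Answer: 170863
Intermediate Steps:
p = -317
Mul(p, Add(-354, -185)) = Mul(-317, Add(-354, -185)) = Mul(-317, -539) = 170863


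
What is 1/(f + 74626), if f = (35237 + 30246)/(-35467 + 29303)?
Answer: 6164/459929181 ≈ 1.3402e-5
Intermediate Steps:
f = -65483/6164 (f = 65483/(-6164) = 65483*(-1/6164) = -65483/6164 ≈ -10.623)
1/(f + 74626) = 1/(-65483/6164 + 74626) = 1/(459929181/6164) = 6164/459929181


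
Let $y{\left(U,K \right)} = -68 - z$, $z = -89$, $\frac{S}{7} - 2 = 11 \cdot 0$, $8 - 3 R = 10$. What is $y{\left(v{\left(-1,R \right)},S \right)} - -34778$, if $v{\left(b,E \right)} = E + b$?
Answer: $34799$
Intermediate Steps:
$R = - \frac{2}{3}$ ($R = \frac{8}{3} - \frac{10}{3} = - \frac{2}{3} \approx -0.66667$)
$S = 14$ ($S = 14 + 7 \cdot 11 \cdot 0 = 14 + 7 \cdot 0 = 14 + 0 = 14$)
$y{\left(U,K \right)} = 21$ ($y{\left(U,K \right)} = -68 - -89 = -68 + 89 = 21$)
$y{\left(v{\left(-1,R \right)},S \right)} - -34778 = 21 - -34778 = 21 + 34778 = 34799$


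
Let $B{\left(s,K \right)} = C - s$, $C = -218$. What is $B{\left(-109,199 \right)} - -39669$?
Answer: $39560$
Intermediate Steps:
$B{\left(s,K \right)} = -218 - s$
$B{\left(-109,199 \right)} - -39669 = \left(-218 - -109\right) - -39669 = \left(-218 + 109\right) + 39669 = -109 + 39669 = 39560$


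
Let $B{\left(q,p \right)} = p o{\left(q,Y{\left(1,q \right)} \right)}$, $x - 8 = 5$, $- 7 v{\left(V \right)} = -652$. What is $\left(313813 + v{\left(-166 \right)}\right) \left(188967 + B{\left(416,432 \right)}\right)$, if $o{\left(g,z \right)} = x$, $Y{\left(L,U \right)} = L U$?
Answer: $\frac{427565592969}{7} \approx 6.1081 \cdot 10^{10}$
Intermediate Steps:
$v{\left(V \right)} = \frac{652}{7}$ ($v{\left(V \right)} = \left(- \frac{1}{7}\right) \left(-652\right) = \frac{652}{7}$)
$x = 13$ ($x = 8 + 5 = 13$)
$o{\left(g,z \right)} = 13$
$B{\left(q,p \right)} = 13 p$ ($B{\left(q,p \right)} = p 13 = 13 p$)
$\left(313813 + v{\left(-166 \right)}\right) \left(188967 + B{\left(416,432 \right)}\right) = \left(313813 + \frac{652}{7}\right) \left(188967 + 13 \cdot 432\right) = \frac{2197343 \left(188967 + 5616\right)}{7} = \frac{2197343}{7} \cdot 194583 = \frac{427565592969}{7}$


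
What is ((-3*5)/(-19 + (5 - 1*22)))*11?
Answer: 55/12 ≈ 4.5833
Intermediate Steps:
((-3*5)/(-19 + (5 - 1*22)))*11 = -15/(-19 + (5 - 22))*11 = -15/(-19 - 17)*11 = -15/(-36)*11 = -15*(-1/36)*11 = (5/12)*11 = 55/12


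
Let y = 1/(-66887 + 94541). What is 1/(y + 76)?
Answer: 27654/2101705 ≈ 0.013158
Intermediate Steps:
y = 1/27654 ≈ 3.6161e-5
1/(y + 76) = 1/(1/27654 + 76) = 1/(2101705/27654) = 27654/2101705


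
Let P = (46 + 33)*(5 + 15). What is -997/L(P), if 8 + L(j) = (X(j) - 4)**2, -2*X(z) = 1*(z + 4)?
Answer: -997/633608 ≈ -0.0015735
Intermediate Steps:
P = 1580 (P = 79*20 = 1580)
X(z) = -2 - z/2 (X(z) = -(z + 4)/2 = -(4 + z)/2 = -2 - z/2)
L(j) = -8 + (-6 - j/2)**2 (L(j) = -8 + ((-2 - j/2) - 4)**2 = -8 + (-6 - j/2)**2)
-997/L(P) = -997/(-8 + (12 + 1580)**2/4) = -997/(-8 + (1/4)*1592**2) = -997/(-8 + (1/4)*2534464) = -997/(-8 + 633616) = -997/633608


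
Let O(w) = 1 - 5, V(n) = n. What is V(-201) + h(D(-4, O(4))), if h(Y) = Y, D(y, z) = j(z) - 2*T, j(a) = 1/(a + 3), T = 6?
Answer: -214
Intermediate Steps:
O(w) = -4
j(a) = 1/(3 + a)
D(y, z) = -12 + 1/(3 + z) (D(y, z) = 1/(3 + z) - 2*6 = 1/(3 + z) - 12 = -12 + 1/(3 + z))
V(-201) + h(D(-4, O(4))) = -201 + (-35 - 12*(-4))/(3 - 4) = -201 + (-35 + 48)/(-1) = -201 - 1*13 = -201 - 13 = -214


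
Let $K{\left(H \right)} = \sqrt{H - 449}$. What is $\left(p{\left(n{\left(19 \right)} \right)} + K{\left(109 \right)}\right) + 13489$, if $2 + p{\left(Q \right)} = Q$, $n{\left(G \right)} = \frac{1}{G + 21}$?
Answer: $\frac{539481}{40} + 2 i \sqrt{85} \approx 13487.0 + 18.439 i$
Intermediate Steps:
$n{\left(G \right)} = \frac{1}{21 + G}$
$p{\left(Q \right)} = -2 + Q$
$K{\left(H \right)} = \sqrt{-449 + H}$
$\left(p{\left(n{\left(19 \right)} \right)} + K{\left(109 \right)}\right) + 13489 = \left(\left(-2 + \frac{1}{21 + 19}\right) + \sqrt{-449 + 109}\right) + 13489 = \left(\left(-2 + \frac{1}{40}\right) + \sqrt{-340}\right) + 13489 = \left(\left(-2 + \frac{1}{40}\right) + 2 i \sqrt{85}\right) + 13489 = \left(- \frac{79}{40} + 2 i \sqrt{85}\right) + 13489 = \frac{539481}{40} + 2 i \sqrt{85}$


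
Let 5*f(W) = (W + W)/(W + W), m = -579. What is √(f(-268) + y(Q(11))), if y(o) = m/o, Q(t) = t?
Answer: 2*I*√39655/55 ≈ 7.2413*I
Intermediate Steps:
y(o) = -579/o
f(W) = ⅕ (f(W) = ((W + W)/(W + W))/5 = ((2*W)/((2*W)))/5 = ((2*W)*(1/(2*W)))/5 = (⅕)*1 = ⅕)
√(f(-268) + y(Q(11))) = √(⅕ - 579/11) = √(-2884/55) = 2*I*√39655/55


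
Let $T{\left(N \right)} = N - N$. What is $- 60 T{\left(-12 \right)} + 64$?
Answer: $64$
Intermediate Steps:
$T{\left(N \right)} = 0$
$- 60 T{\left(-12 \right)} + 64 = \left(-60\right) 0 + 64 = 0 + 64 = 64$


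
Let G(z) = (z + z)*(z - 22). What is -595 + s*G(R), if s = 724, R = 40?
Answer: 1041965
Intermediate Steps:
G(z) = 2*z*(-22 + z) (G(z) = (2*z)*(-22 + z) = 2*z*(-22 + z))
-595 + s*G(R) = -595 + 724*(2*40*(-22 + 40)) = -595 + 724*(2*40*18) = -595 + 724*1440 = -595 + 1042560 = 1041965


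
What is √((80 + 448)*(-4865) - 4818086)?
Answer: I*√7386806 ≈ 2717.9*I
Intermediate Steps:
√((80 + 448)*(-4865) - 4818086) = √(528*(-4865) - 4818086) = √(-2568720 - 4818086) = √(-7386806) = I*√7386806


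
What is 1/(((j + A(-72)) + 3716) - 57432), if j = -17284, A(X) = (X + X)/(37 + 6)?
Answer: -43/3053144 ≈ -1.4084e-5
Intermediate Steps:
A(X) = 2*X/43 (A(X) = (2*X)/43 = (2*X)*(1/43) = 2*X/43)
1/(((j + A(-72)) + 3716) - 57432) = 1/(((-17284 + (2/43)*(-72)) + 3716) - 57432) = 1/(((-17284 - 144/43) + 3716) - 57432) = 1/((-743356/43 + 3716) - 57432) = 1/(-583568/43 - 57432) = 1/(-3053144/43) = -43/3053144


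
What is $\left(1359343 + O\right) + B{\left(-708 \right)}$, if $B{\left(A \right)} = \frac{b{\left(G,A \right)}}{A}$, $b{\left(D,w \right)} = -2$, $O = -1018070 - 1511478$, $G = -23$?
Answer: $- \frac{414252569}{354} \approx -1.1702 \cdot 10^{6}$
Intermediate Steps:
$O = -2529548$
$B{\left(A \right)} = - \frac{2}{A}$
$\left(1359343 + O\right) + B{\left(-708 \right)} = \left(1359343 - 2529548\right) - \frac{2}{-708} = -1170205 - - \frac{1}{354} = -1170205 + \frac{1}{354} = - \frac{414252569}{354}$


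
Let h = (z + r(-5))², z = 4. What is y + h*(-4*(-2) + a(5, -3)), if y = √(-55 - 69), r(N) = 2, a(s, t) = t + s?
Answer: 360 + 2*I*√31 ≈ 360.0 + 11.136*I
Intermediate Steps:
a(s, t) = s + t
y = 2*I*√31 (y = √(-124) = 2*I*√31 ≈ 11.136*I)
h = 36 (h = (4 + 2)² = 6² = 36)
y + h*(-4*(-2) + a(5, -3)) = 2*I*√31 + 36*(-4*(-2) + (5 - 3)) = 2*I*√31 + 36*(8 + 2) = 2*I*√31 + 36*10 = 2*I*√31 + 360 = 360 + 2*I*√31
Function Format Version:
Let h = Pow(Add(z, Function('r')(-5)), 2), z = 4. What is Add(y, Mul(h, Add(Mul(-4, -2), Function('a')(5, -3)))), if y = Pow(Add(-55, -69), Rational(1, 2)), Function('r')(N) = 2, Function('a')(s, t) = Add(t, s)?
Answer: Add(360, Mul(2, I, Pow(31, Rational(1, 2)))) ≈ Add(360.00, Mul(11.136, I))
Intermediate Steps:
Function('a')(s, t) = Add(s, t)
y = Mul(2, I, Pow(31, Rational(1, 2))) (y = Pow(-124, Rational(1, 2)) = Mul(2, I, Pow(31, Rational(1, 2))) ≈ Mul(11.136, I))
h = 36 (h = Pow(Add(4, 2), 2) = Pow(6, 2) = 36)
Add(y, Mul(h, Add(Mul(-4, -2), Function('a')(5, -3)))) = Add(Mul(2, I, Pow(31, Rational(1, 2))), Mul(36, Add(Mul(-4, -2), Add(5, -3)))) = Add(Mul(2, I, Pow(31, Rational(1, 2))), Mul(36, Add(8, 2))) = Add(Mul(2, I, Pow(31, Rational(1, 2))), Mul(36, 10)) = Add(Mul(2, I, Pow(31, Rational(1, 2))), 360) = Add(360, Mul(2, I, Pow(31, Rational(1, 2))))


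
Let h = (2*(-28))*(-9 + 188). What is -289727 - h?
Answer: -279703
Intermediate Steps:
h = -10024 (h = -56*179 = -10024)
-289727 - h = -289727 - 1*(-10024) = -289727 + 10024 = -279703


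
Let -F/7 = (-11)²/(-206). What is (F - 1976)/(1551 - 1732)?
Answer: 406209/37286 ≈ 10.894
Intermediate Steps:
F = 847/206 (F = -7*(-11)²/(-206) = -847*(-1)/206 = -7*(-121/206) = 847/206 ≈ 4.1116)
(F - 1976)/(1551 - 1732) = (847/206 - 1976)/(1551 - 1732) = -406209/206/(-181) = -406209/206*(-1/181) = 406209/37286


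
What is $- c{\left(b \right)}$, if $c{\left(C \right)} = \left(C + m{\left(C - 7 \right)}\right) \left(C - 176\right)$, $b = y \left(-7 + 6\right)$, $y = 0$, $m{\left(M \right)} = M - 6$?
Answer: $-2288$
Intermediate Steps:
$m{\left(M \right)} = -6 + M$
$b = 0$ ($b = 0 \left(-7 + 6\right) = 0 \left(-1\right) = 0$)
$c{\left(C \right)} = \left(-176 + C\right) \left(-13 + 2 C\right)$ ($c{\left(C \right)} = \left(C + \left(-6 + \left(C - 7\right)\right)\right) \left(C - 176\right) = \left(C + \left(-6 + \left(C - 7\right)\right)\right) \left(-176 + C\right) = \left(C + \left(-6 + \left(-7 + C\right)\right)\right) \left(-176 + C\right) = \left(C + \left(-13 + C\right)\right) \left(-176 + C\right) = \left(-13 + 2 C\right) \left(-176 + C\right) = \left(-176 + C\right) \left(-13 + 2 C\right)$)
$- c{\left(b \right)} = - (2288 - 0 + 2 \cdot 0^{2}) = - (2288 + 0 + 2 \cdot 0) = - (2288 + 0 + 0) = \left(-1\right) 2288 = -2288$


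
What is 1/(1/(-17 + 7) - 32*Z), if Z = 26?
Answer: -10/8321 ≈ -0.0012018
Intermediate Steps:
1/(1/(-17 + 7) - 32*Z) = 1/(1/(-17 + 7) - 32*26) = 1/(1/(-10) - 832) = 1/(-⅒ - 832) = 1/(-8321/10) = -10/8321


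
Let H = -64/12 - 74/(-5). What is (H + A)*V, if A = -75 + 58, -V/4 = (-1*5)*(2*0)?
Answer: 0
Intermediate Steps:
H = 142/15 (H = -64*1/12 - 74*(-⅕) = -16/3 + 74/5 = 142/15 ≈ 9.4667)
V = 0 (V = -4*(-1*5)*2*0 = -(-20)*0 = -4*0 = 0)
A = -17
(H + A)*V = (142/15 - 17)*0 = -113/15*0 = 0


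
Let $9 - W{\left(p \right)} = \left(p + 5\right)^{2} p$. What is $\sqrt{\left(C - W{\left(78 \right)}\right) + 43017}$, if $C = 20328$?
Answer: $3 \sqrt{66742} \approx 775.03$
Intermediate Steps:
$W{\left(p \right)} = 9 - p \left(5 + p\right)^{2}$ ($W{\left(p \right)} = 9 - \left(p + 5\right)^{2} p = 9 - \left(5 + p\right)^{2} p = 9 - p \left(5 + p\right)^{2}$)
$\sqrt{\left(C - W{\left(78 \right)}\right) + 43017} = \sqrt{\left(20328 - \left(9 - 78 \left(5 + 78\right)^{2}\right)\right) + 43017} = \sqrt{\left(20328 - \left(9 - 78 \cdot 83^{2}\right)\right) + 43017} = \sqrt{\left(20328 - \left(9 - 78 \cdot 6889\right)\right) + 43017} = \sqrt{\left(20328 - \left(9 - 537342\right)\right) + 43017} = \sqrt{\left(20328 - -537333\right) + 43017} = \sqrt{\left(20328 + 537333\right) + 43017} = \sqrt{557661 + 43017} = \sqrt{600678} = 3 \sqrt{66742}$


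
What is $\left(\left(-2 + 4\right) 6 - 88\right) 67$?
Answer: $-5092$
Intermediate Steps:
$\left(\left(-2 + 4\right) 6 - 88\right) 67 = \left(2 \cdot 6 - 88\right) 67 = \left(12 - 88\right) 67 = \left(-76\right) 67 = -5092$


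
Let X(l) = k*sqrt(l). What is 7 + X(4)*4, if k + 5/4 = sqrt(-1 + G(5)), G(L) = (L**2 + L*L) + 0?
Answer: 53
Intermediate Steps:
G(L) = 2*L**2 (G(L) = (L**2 + L**2) + 0 = 2*L**2 + 0 = 2*L**2)
k = 23/4 (k = -5/4 + sqrt(-1 + 2*5**2) = -5/4 + sqrt(-1 + 2*25) = -5/4 + sqrt(-1 + 50) = -5/4 + sqrt(49) = -5/4 + 7 = 23/4 ≈ 5.7500)
X(l) = 23*sqrt(l)/4
7 + X(4)*4 = 7 + (23*sqrt(4)/4)*4 = 7 + ((23/4)*2)*4 = 7 + (23/2)*4 = 7 + 46 = 53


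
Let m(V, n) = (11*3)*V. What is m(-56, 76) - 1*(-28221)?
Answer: 26373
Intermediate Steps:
m(V, n) = 33*V
m(-56, 76) - 1*(-28221) = 33*(-56) - 1*(-28221) = -1848 + 28221 = 26373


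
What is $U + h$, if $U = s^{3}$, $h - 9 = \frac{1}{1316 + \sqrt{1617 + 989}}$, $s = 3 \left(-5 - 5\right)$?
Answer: $- \frac{23337092717}{864625} - \frac{\sqrt{2606}}{1729250} \approx -26991.0$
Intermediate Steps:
$s = -30$ ($s = 3 \left(-10\right) = -30$)
$h = 9 + \frac{1}{1316 + \sqrt{2606}}$ ($h = 9 + \frac{1}{1316 + \sqrt{1617 + 989}} = 9 + \frac{1}{1316 + \sqrt{2606}} \approx 9.0007$)
$U = -27000$ ($U = \left(-30\right)^{3} = -27000$)
$U + h = -27000 + \left(\frac{7782283}{864625} - \frac{\sqrt{2606}}{1729250}\right) = - \frac{23337092717}{864625} - \frac{\sqrt{2606}}{1729250}$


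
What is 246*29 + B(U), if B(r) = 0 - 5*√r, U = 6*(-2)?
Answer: 7134 - 10*I*√3 ≈ 7134.0 - 17.32*I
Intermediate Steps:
U = -12
B(r) = -5*√r
246*29 + B(U) = 246*29 - 10*I*√3 = 7134 - 10*I*√3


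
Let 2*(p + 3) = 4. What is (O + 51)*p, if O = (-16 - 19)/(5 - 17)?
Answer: -647/12 ≈ -53.917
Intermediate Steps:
p = -1 (p = -3 + (½)*4 = -3 + 2 = -1)
O = 35/12 (O = -35/(-12) = -35*(-1/12) = 35/12 ≈ 2.9167)
(O + 51)*p = (35/12 + 51)*(-1) = (647/12)*(-1) = -647/12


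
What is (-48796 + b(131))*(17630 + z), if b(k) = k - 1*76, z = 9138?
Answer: -1304699088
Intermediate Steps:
b(k) = -76 + k (b(k) = k - 76 = -76 + k)
(-48796 + b(131))*(17630 + z) = (-48796 + (-76 + 131))*(17630 + 9138) = (-48796 + 55)*26768 = -48741*26768 = -1304699088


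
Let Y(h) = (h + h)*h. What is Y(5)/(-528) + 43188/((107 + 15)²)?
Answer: 45203/16104 ≈ 2.8069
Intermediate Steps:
Y(h) = 2*h² (Y(h) = (2*h)*h = 2*h²)
Y(5)/(-528) + 43188/((107 + 15)²) = (2*5²)/(-528) + 43188/((107 + 15)²) = (2*25)*(-1/528) + 43188/(122²) = 50*(-1/528) + 43188/14884 = -25/264 + 43188*(1/14884) = -25/264 + 177/61 = 45203/16104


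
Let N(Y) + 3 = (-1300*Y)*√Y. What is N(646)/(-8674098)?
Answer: 1/2891366 + 419900*√646/4337049 ≈ 2.4608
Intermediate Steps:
N(Y) = -3 - 1300*Y^(3/2) (N(Y) = -3 + (-1300*Y)*√Y = -3 - 1300*Y^(3/2))
N(646)/(-8674098) = (-3 - 839800*√646)/(-8674098) = (-3 - 839800*√646)*(-1/8674098) = 1/2891366 + 419900*√646/4337049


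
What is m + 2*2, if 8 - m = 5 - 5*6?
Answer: 37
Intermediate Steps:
m = 33 (m = 8 - (5 - 5*6) = 8 - (5 - 30) = 8 - 1*(-25) = 8 + 25 = 33)
m + 2*2 = 33 + 2*2 = 33 + 4 = 37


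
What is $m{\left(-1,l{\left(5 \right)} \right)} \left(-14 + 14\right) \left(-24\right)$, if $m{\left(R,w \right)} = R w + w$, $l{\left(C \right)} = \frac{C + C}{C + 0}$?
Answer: $0$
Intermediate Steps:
$l{\left(C \right)} = 2$ ($l{\left(C \right)} = \frac{2 C}{C} = 2$)
$m{\left(R,w \right)} = w + R w$
$m{\left(-1,l{\left(5 \right)} \right)} \left(-14 + 14\right) \left(-24\right) = 2 \left(1 - 1\right) \left(-14 + 14\right) \left(-24\right) = 2 \cdot 0 \cdot 0 \left(-24\right) = 0 \cdot 0 \left(-24\right) = 0 \left(-24\right) = 0$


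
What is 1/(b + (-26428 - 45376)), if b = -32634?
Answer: -1/104438 ≈ -9.5751e-6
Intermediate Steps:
1/(b + (-26428 - 45376)) = 1/(-32634 + (-26428 - 45376)) = 1/(-32634 - 71804) = 1/(-104438) = -1/104438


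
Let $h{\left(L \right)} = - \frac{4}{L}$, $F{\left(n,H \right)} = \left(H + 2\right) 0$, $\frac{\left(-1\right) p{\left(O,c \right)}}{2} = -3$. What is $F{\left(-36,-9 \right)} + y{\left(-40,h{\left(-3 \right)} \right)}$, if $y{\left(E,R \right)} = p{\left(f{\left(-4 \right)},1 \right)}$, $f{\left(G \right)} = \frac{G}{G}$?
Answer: $6$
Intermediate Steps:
$f{\left(G \right)} = 1$
$p{\left(O,c \right)} = 6$ ($p{\left(O,c \right)} = \left(-2\right) \left(-3\right) = 6$)
$F{\left(n,H \right)} = 0$ ($F{\left(n,H \right)} = \left(2 + H\right) 0 = 0$)
$y{\left(E,R \right)} = 6$
$F{\left(-36,-9 \right)} + y{\left(-40,h{\left(-3 \right)} \right)} = 0 + 6 = 6$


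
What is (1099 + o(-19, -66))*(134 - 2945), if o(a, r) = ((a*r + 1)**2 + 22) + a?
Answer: -4430492997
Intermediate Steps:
o(a, r) = 22 + a + (1 + a*r)**2 (o(a, r) = ((1 + a*r)**2 + 22) + a = (22 + (1 + a*r)**2) + a = 22 + a + (1 + a*r)**2)
(1099 + o(-19, -66))*(134 - 2945) = (1099 + (22 - 19 + (1 - 19*(-66))**2))*(134 - 2945) = (1099 + (22 - 19 + (1 + 1254)**2))*(-2811) = (1099 + (22 - 19 + 1255**2))*(-2811) = (1099 + (22 - 19 + 1575025))*(-2811) = (1099 + 1575028)*(-2811) = 1576127*(-2811) = -4430492997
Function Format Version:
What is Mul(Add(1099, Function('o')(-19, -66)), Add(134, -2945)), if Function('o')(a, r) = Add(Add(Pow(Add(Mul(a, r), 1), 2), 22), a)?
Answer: -4430492997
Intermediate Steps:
Function('o')(a, r) = Add(22, a, Pow(Add(1, Mul(a, r)), 2)) (Function('o')(a, r) = Add(Add(Pow(Add(1, Mul(a, r)), 2), 22), a) = Add(Add(22, Pow(Add(1, Mul(a, r)), 2)), a) = Add(22, a, Pow(Add(1, Mul(a, r)), 2)))
Mul(Add(1099, Function('o')(-19, -66)), Add(134, -2945)) = Mul(Add(1099, Add(22, -19, Pow(Add(1, Mul(-19, -66)), 2))), Add(134, -2945)) = Mul(Add(1099, Add(22, -19, Pow(Add(1, 1254), 2))), -2811) = Mul(Add(1099, Add(22, -19, Pow(1255, 2))), -2811) = Mul(Add(1099, Add(22, -19, 1575025)), -2811) = Mul(Add(1099, 1575028), -2811) = Mul(1576127, -2811) = -4430492997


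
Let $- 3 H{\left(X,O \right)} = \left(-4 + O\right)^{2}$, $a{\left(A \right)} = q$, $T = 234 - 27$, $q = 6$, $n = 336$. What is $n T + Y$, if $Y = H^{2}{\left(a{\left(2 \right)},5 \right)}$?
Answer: $\frac{625969}{9} \approx 69552.0$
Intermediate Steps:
$T = 207$ ($T = 234 - 27 = 207$)
$a{\left(A \right)} = 6$
$H{\left(X,O \right)} = - \frac{\left(-4 + O\right)^{2}}{3}$
$Y = \frac{1}{9}$ ($Y = \left(- \frac{\left(-4 + 5\right)^{2}}{3}\right)^{2} = \left(- \frac{1^{2}}{3}\right)^{2} = \left(\left(- \frac{1}{3}\right) 1\right)^{2} = \left(- \frac{1}{3}\right)^{2} = \frac{1}{9} \approx 0.11111$)
$n T + Y = 336 \cdot 207 + \frac{1}{9} = 69552 + \frac{1}{9} = \frac{625969}{9}$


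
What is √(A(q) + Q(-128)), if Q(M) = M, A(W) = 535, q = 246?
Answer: √407 ≈ 20.174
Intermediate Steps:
√(A(q) + Q(-128)) = √(535 - 128) = √407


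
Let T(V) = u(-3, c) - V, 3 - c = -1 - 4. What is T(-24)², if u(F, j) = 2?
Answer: 676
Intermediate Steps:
c = 8 (c = 3 - (-1 - 4) = 3 - 1*(-5) = 3 + 5 = 8)
T(V) = 2 - V
T(-24)² = (2 - 1*(-24))² = (2 + 24)² = 26² = 676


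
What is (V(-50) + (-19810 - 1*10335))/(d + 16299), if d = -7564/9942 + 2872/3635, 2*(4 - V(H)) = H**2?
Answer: -567222342735/294516695057 ≈ -1.9259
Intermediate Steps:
V(H) = 4 - H**2/2
d = 529142/18069585 (d = -7564*1/9942 + 2872*(1/3635) = -3782/4971 + 2872/3635 = 529142/18069585 ≈ 0.029284)
(V(-50) + (-19810 - 1*10335))/(d + 16299) = ((4 - 1/2*(-50)**2) + (-19810 - 1*10335))/(529142/18069585 + 16299) = ((4 - 1/2*2500) + (-19810 - 10335))/(294516695057/18069585) = ((4 - 1250) - 30145)*(18069585/294516695057) = (-1246 - 30145)*(18069585/294516695057) = -31391*18069585/294516695057 = -567222342735/294516695057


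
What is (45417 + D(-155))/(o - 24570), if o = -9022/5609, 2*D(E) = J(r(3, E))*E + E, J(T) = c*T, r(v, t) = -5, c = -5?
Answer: -121720909/68911076 ≈ -1.7663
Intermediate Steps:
J(T) = -5*T
D(E) = 13*E (D(E) = ((-5*(-5))*E + E)/2 = (25*E + E)/2 = (26*E)/2 = 13*E)
o = -9022/5609 (o = -9022*1/5609 = -9022/5609 ≈ -1.6085)
(45417 + D(-155))/(o - 24570) = (45417 + 13*(-155))/(-9022/5609 - 24570) = (45417 - 2015)/(-137822152/5609) = 43402*(-5609/137822152) = -121720909/68911076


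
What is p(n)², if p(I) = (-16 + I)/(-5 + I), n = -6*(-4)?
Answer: 64/361 ≈ 0.17729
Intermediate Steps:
n = 24
p(I) = (-16 + I)/(-5 + I)
p(n)² = ((-16 + 24)/(-5 + 24))² = (8/19)² = 64/361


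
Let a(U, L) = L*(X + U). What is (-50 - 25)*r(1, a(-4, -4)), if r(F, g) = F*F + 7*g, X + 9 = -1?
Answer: -29475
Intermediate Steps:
X = -10 (X = -9 - 1 = -10)
a(U, L) = L*(-10 + U)
r(F, g) = F² + 7*g
(-50 - 25)*r(1, a(-4, -4)) = (-50 - 25)*(1² + 7*(-4*(-10 - 4))) = -75*(1 + 7*(-4*(-14))) = -75*(1 + 7*56) = -75*(1 + 392) = -75*393 = -29475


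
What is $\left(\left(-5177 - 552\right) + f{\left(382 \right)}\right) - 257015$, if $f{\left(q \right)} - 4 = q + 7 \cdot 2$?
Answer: $-262344$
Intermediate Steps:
$f{\left(q \right)} = 18 + q$ ($f{\left(q \right)} = 4 + \left(q + 7 \cdot 2\right) = 4 + \left(q + 14\right) = 4 + \left(14 + q\right) = 18 + q$)
$\left(\left(-5177 - 552\right) + f{\left(382 \right)}\right) - 257015 = \left(\left(-5177 - 552\right) + \left(18 + 382\right)\right) - 257015 = \left(-5729 + 400\right) - 257015 = -5329 - 257015 = -262344$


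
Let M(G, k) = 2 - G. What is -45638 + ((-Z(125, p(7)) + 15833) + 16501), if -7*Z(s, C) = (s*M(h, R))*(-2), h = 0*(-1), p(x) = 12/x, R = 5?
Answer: -93628/7 ≈ -13375.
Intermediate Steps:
h = 0
Z(s, C) = 4*s/7 (Z(s, C) = -s*(2 - 1*0)*(-2)/7 = -s*(2 + 0)*(-2)/7 = -s*2*(-2)/7 = -2*s*(-2)/7 = -(-4)*s/7 = 4*s/7)
-45638 + ((-Z(125, p(7)) + 15833) + 16501) = -45638 + ((-4*125/7 + 15833) + 16501) = -45638 + ((-1*500/7 + 15833) + 16501) = -45638 + ((-500/7 + 15833) + 16501) = -45638 + (110331/7 + 16501) = -45638 + 225838/7 = -93628/7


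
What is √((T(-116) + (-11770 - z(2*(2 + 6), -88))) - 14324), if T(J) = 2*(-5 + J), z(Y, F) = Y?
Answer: 12*I*√183 ≈ 162.33*I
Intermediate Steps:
T(J) = -10 + 2*J
√((T(-116) + (-11770 - z(2*(2 + 6), -88))) - 14324) = √(((-10 + 2*(-116)) + (-11770 - 2*(2 + 6))) - 14324) = √(((-10 - 232) + (-11770 - 2*8)) - 14324) = √((-242 + (-11770 - 1*16)) - 14324) = √((-242 + (-11770 - 16)) - 14324) = √((-242 - 11786) - 14324) = √(-12028 - 14324) = √(-26352) = 12*I*√183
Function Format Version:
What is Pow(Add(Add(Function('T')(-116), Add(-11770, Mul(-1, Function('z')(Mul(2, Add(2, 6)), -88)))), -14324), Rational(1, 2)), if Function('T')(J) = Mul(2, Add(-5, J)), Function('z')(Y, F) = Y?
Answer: Mul(12, I, Pow(183, Rational(1, 2))) ≈ Mul(162.33, I)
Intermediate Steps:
Function('T')(J) = Add(-10, Mul(2, J))
Pow(Add(Add(Function('T')(-116), Add(-11770, Mul(-1, Function('z')(Mul(2, Add(2, 6)), -88)))), -14324), Rational(1, 2)) = Pow(Add(Add(Add(-10, Mul(2, -116)), Add(-11770, Mul(-1, Mul(2, Add(2, 6))))), -14324), Rational(1, 2)) = Pow(Add(Add(Add(-10, -232), Add(-11770, Mul(-1, Mul(2, 8)))), -14324), Rational(1, 2)) = Pow(Add(Add(-242, Add(-11770, Mul(-1, 16))), -14324), Rational(1, 2)) = Pow(Add(Add(-242, Add(-11770, -16)), -14324), Rational(1, 2)) = Pow(Add(Add(-242, -11786), -14324), Rational(1, 2)) = Pow(Add(-12028, -14324), Rational(1, 2)) = Pow(-26352, Rational(1, 2)) = Mul(12, I, Pow(183, Rational(1, 2)))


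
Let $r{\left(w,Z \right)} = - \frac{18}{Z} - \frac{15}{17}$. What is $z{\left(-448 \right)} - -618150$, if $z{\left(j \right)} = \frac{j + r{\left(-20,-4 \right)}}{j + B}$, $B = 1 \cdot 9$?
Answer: $\frac{9226522009}{14926} \approx 6.1815 \cdot 10^{5}$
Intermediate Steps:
$r{\left(w,Z \right)} = - \frac{15}{17} - \frac{18}{Z}$ ($r{\left(w,Z \right)} = - \frac{18}{Z} - \frac{15}{17} = - \frac{15}{17} - \frac{18}{Z}$)
$B = 9$
$z{\left(j \right)} = \frac{\frac{123}{34} + j}{9 + j}$ ($z{\left(j \right)} = \frac{j - \left(\frac{15}{17} + \frac{18}{-4}\right)}{j + 9} = \frac{j - - \frac{123}{34}}{9 + j} = \frac{j + \left(- \frac{15}{17} + \frac{9}{2}\right)}{9 + j} = \frac{j + \frac{123}{34}}{9 + j} = \frac{\frac{123}{34} + j}{9 + j}$)
$z{\left(-448 \right)} - -618150 = \frac{\frac{123}{34} - 448}{9 - 448} - -618150 = \frac{1}{-439} \left(- \frac{15109}{34}\right) + 618150 = \left(- \frac{1}{439}\right) \left(- \frac{15109}{34}\right) + 618150 = \frac{15109}{14926} + 618150 = \frac{9226522009}{14926}$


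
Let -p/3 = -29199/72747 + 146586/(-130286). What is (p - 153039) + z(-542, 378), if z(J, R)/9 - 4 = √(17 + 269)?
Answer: -80561451290831/526550869 + 9*√286 ≈ -1.5285e+5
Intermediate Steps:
p = 2411318776/526550869 (p = -3*(-29199/72747 + 146586/(-130286)) = -3*(-29199*1/72747 + 146586*(-1/130286)) = -3*(-9733/24249 - 73293/65143) = -3*(-2411318776/1579652607) = 2411318776/526550869 ≈ 4.5795)
z(J, R) = 36 + 9*√286 (z(J, R) = 36 + 9*√(17 + 269) = 36 + 9*√286)
(p - 153039) + z(-542, 378) = (2411318776/526550869 - 153039) + (36 + 9*√286) = -80580407122115/526550869 + (36 + 9*√286) = -80561451290831/526550869 + 9*√286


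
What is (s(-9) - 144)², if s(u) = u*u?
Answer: 3969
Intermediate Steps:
s(u) = u²
(s(-9) - 144)² = ((-9)² - 144)² = (81 - 144)² = (-63)² = 3969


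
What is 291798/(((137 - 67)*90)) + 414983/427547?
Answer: 7076208467/149641450 ≈ 47.288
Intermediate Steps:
291798/(((137 - 67)*90)) + 414983/427547 = 291798/((70*90)) + 414983*(1/427547) = 291798/6300 + 414983/427547 = 291798*(1/6300) + 414983/427547 = 16211/350 + 414983/427547 = 7076208467/149641450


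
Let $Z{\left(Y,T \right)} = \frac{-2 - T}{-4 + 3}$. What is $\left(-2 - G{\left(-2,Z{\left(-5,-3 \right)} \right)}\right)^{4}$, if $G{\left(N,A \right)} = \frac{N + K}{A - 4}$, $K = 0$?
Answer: $\frac{20736}{625} \approx 33.178$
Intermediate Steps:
$Z{\left(Y,T \right)} = 2 + T$ ($Z{\left(Y,T \right)} = \frac{-2 - T}{-1} = \left(-2 - T\right) \left(-1\right) = 2 + T$)
$G{\left(N,A \right)} = \frac{N}{-4 + A}$ ($G{\left(N,A \right)} = \frac{N + 0}{A - 4} = \frac{N}{-4 + A}$)
$\left(-2 - G{\left(-2,Z{\left(-5,-3 \right)} \right)}\right)^{4} = \left(-2 - - \frac{2}{-4 + \left(2 - 3\right)}\right)^{4} = \left(-2 - - \frac{2}{-4 - 1}\right)^{4} = \left(-2 - - \frac{2}{-5}\right)^{4} = \left(-2 - \left(-2\right) \left(- \frac{1}{5}\right)\right)^{4} = \left(-2 - \frac{2}{5}\right)^{4} = \left(- \frac{12}{5}\right)^{4} = \frac{20736}{625}$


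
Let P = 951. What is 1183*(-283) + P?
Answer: -333838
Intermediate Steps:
1183*(-283) + P = 1183*(-283) + 951 = -334789 + 951 = -333838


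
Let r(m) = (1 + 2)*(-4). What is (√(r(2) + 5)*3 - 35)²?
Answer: 1162 - 210*I*√7 ≈ 1162.0 - 555.61*I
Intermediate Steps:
r(m) = -12 (r(m) = 3*(-4) = -12)
(√(r(2) + 5)*3 - 35)² = (√(-12 + 5)*3 - 35)² = (√(-7)*3 - 35)² = ((I*√7)*3 - 35)² = (3*I*√7 - 35)² = (-35 + 3*I*√7)²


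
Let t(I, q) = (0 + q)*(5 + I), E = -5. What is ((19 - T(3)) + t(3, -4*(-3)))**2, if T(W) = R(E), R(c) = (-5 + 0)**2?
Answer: 8100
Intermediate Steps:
R(c) = 25 (R(c) = (-5)**2 = 25)
t(I, q) = q*(5 + I)
T(W) = 25
((19 - T(3)) + t(3, -4*(-3)))**2 = ((19 - 1*25) + (-4*(-3))*(5 + 3))**2 = ((19 - 25) + 12*8)**2 = (-6 + 96)**2 = 90**2 = 8100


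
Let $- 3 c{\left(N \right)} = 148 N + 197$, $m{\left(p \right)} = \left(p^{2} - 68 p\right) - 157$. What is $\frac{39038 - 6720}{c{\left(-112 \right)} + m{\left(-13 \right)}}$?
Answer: $\frac{96954}{19067} \approx 5.0849$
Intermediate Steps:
$m{\left(p \right)} = -157 + p^{2} - 68 p$
$c{\left(N \right)} = - \frac{197}{3} - \frac{148 N}{3}$ ($c{\left(N \right)} = - \frac{148 N + 197}{3} = - \frac{197 + 148 N}{3} = - \frac{197}{3} - \frac{148 N}{3}$)
$\frac{39038 - 6720}{c{\left(-112 \right)} + m{\left(-13 \right)}} = \frac{39038 - 6720}{\left(- \frac{197}{3} - - \frac{16576}{3}\right) - \left(-727 - 169\right)} = \frac{32318}{\left(- \frac{197}{3} + \frac{16576}{3}\right) + \left(-157 + 169 + 884\right)} = \frac{32318}{\frac{16379}{3} + 896} = \frac{32318}{\frac{19067}{3}} = 32318 \cdot \frac{3}{19067} = \frac{96954}{19067}$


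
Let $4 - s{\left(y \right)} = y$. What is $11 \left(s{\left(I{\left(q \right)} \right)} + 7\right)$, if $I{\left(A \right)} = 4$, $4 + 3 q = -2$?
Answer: $77$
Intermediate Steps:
$q = -2$ ($q = - \frac{4}{3} + \frac{1}{3} \left(-2\right) = - \frac{4}{3} - \frac{2}{3} = -2$)
$s{\left(y \right)} = 4 - y$
$11 \left(s{\left(I{\left(q \right)} \right)} + 7\right) = 11 \left(\left(4 - 4\right) + 7\right) = 11 \left(0 + 7\right) = 11 \cdot 7 = 77$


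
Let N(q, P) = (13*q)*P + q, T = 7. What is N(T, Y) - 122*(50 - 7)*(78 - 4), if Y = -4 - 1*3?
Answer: -388834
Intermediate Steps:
Y = -7 (Y = -4 - 3 = -7)
N(q, P) = q + 13*P*q (N(q, P) = 13*P*q + q = q + 13*P*q)
N(T, Y) - 122*(50 - 7)*(78 - 4) = 7*(1 + 13*(-7)) - 122*(50 - 7)*(78 - 4) = 7*(1 - 91) - 5246*74 = 7*(-90) - 122*3182 = -630 - 388204 = -388834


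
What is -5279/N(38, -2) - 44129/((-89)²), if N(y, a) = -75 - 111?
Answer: 33606965/1473306 ≈ 22.811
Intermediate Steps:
N(y, a) = -186
-5279/N(38, -2) - 44129/((-89)²) = -5279/(-186) - 44129/((-89)²) = -5279*(-1/186) - 44129/7921 = 5279/186 - 44129*1/7921 = 5279/186 - 44129/7921 = 33606965/1473306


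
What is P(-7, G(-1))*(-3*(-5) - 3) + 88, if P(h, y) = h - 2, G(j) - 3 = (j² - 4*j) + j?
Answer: -20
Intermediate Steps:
G(j) = 3 + j² - 3*j (G(j) = 3 + ((j² - 4*j) + j) = 3 + (j² - 3*j) = 3 + j² - 3*j)
P(h, y) = -2 + h
P(-7, G(-1))*(-3*(-5) - 3) + 88 = (-2 - 7)*(-3*(-5) - 3) + 88 = -9*(15 - 3) + 88 = -9*12 + 88 = -108 + 88 = -20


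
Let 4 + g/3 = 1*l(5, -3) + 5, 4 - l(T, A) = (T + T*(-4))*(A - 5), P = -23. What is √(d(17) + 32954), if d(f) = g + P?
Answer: √32586 ≈ 180.52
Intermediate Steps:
l(T, A) = 4 + 3*T*(-5 + A) (l(T, A) = 4 - (T + T*(-4))*(A - 5) = 4 - (T - 4*T)*(-5 + A) = 4 - (-3*T)*(-5 + A) = 4 - (-3)*T*(-5 + A) = 4 + 3*T*(-5 + A))
g = -345 (g = -12 + 3*(1*(4 - 15*5 + 3*(-3)*5) + 5) = -12 + 3*(1*(4 - 75 - 45) + 5) = -12 + 3*(1*(-116) + 5) = -12 + 3*(-116 + 5) = -12 + 3*(-111) = -12 - 333 = -345)
d(f) = -368 (d(f) = -345 - 23 = -368)
√(d(17) + 32954) = √(-368 + 32954) = √32586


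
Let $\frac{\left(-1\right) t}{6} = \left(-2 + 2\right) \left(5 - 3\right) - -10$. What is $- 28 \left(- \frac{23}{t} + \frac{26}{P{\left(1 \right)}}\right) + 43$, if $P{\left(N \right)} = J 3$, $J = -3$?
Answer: $\frac{5092}{45} \approx 113.16$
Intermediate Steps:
$P{\left(N \right)} = -9$ ($P{\left(N \right)} = \left(-3\right) 3 = -9$)
$t = -60$ ($t = - 6 \left(\left(-2 + 2\right) \left(5 - 3\right) - -10\right) = - 6 \left(0 \left(5 - 3\right) + 10\right) = - 6 \left(0 \cdot 2 + 10\right) = - 6 \left(0 + 10\right) = \left(-6\right) 10 = -60$)
$- 28 \left(- \frac{23}{t} + \frac{26}{P{\left(1 \right)}}\right) + 43 = - 28 \left(- \frac{23}{-60} + \frac{26}{-9}\right) + 43 = - 28 \left(\left(-23\right) \left(- \frac{1}{60}\right) + 26 \left(- \frac{1}{9}\right)\right) + 43 = - 28 \left(\frac{23}{60} - \frac{26}{9}\right) + 43 = \left(-28\right) \left(- \frac{451}{180}\right) + 43 = \frac{3157}{45} + 43 = \frac{5092}{45}$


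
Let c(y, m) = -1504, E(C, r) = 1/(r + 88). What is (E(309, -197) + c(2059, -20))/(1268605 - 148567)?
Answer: -5653/4209798 ≈ -0.0013428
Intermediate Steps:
E(C, r) = 1/(88 + r)
(E(309, -197) + c(2059, -20))/(1268605 - 148567) = (1/(88 - 197) - 1504)/(1268605 - 148567) = (1/(-109) - 1504)/1120038 = (-1/109 - 1504)*(1/1120038) = -163937/109*1/1120038 = -5653/4209798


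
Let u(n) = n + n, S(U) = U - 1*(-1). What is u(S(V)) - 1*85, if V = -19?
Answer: -121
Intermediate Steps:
S(U) = 1 + U (S(U) = U + 1 = 1 + U)
u(n) = 2*n
u(S(V)) - 1*85 = 2*(1 - 19) - 1*85 = 2*(-18) - 85 = -36 - 85 = -121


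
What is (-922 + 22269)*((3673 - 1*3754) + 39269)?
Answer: 836546236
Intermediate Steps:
(-922 + 22269)*((3673 - 1*3754) + 39269) = 21347*((3673 - 3754) + 39269) = 21347*(-81 + 39269) = 21347*39188 = 836546236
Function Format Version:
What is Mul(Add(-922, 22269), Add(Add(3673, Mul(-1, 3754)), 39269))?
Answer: 836546236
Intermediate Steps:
Mul(Add(-922, 22269), Add(Add(3673, Mul(-1, 3754)), 39269)) = Mul(21347, Add(Add(3673, -3754), 39269)) = Mul(21347, Add(-81, 39269)) = Mul(21347, 39188) = 836546236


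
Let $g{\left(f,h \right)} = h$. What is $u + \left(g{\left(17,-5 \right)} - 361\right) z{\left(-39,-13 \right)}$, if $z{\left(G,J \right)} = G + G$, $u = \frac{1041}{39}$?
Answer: $\frac{371471}{13} \approx 28575.0$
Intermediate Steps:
$u = \frac{347}{13}$ ($u = 1041 \cdot \frac{1}{39} = \frac{347}{13} \approx 26.692$)
$z{\left(G,J \right)} = 2 G$
$u + \left(g{\left(17,-5 \right)} - 361\right) z{\left(-39,-13 \right)} = \frac{347}{13} + \left(-5 - 361\right) 2 \left(-39\right) = \frac{347}{13} - -28548 = \frac{347}{13} + 28548 = \frac{371471}{13}$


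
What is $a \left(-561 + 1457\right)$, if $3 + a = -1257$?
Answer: $-1128960$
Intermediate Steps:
$a = -1260$ ($a = -3 - 1257 = -1260$)
$a \left(-561 + 1457\right) = - 1260 \left(-561 + 1457\right) = \left(-1260\right) 896 = -1128960$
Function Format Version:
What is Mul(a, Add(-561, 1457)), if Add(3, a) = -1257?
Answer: -1128960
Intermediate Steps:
a = -1260 (a = Add(-3, -1257) = -1260)
Mul(a, Add(-561, 1457)) = Mul(-1260, Add(-561, 1457)) = Mul(-1260, 896) = -1128960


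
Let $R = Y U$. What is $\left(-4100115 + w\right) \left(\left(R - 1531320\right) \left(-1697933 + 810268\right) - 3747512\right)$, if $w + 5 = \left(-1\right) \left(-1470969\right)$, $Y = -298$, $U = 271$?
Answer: $-3762266363773206058$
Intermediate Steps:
$w = 1470964$ ($w = -5 - -1470969 = -5 + 1470969 = 1470964$)
$R = -80758$ ($R = \left(-298\right) 271 = -80758$)
$\left(-4100115 + w\right) \left(\left(R - 1531320\right) \left(-1697933 + 810268\right) - 3747512\right) = \left(-4100115 + 1470964\right) \left(\left(-80758 - 1531320\right) \left(-1697933 + 810268\right) - 3747512\right) = - 2629151 \left(\left(-1612078\right) \left(-887665\right) - 3747512\right) = - 2629151 \left(1430985217870 - 3747512\right) = \left(-2629151\right) 1430981470358 = -3762266363773206058$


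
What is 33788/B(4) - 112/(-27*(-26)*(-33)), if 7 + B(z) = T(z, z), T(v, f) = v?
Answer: -130455412/11583 ≈ -11263.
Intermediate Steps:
B(z) = -7 + z
33788/B(4) - 112/(-27*(-26)*(-33)) = 33788/(-7 + 4) - 112/(-27*(-26)*(-33)) = 33788/(-3) - 112/(702*(-33)) = 33788*(-⅓) - 112/(-23166) = -33788/3 - 112*(-1/23166) = -33788/3 + 56/11583 = -130455412/11583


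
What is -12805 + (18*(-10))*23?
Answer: -16945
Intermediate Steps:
-12805 + (18*(-10))*23 = -12805 - 180*23 = -12805 - 4140 = -16945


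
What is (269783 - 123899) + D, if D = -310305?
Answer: -164421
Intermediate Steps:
(269783 - 123899) + D = (269783 - 123899) - 310305 = 145884 - 310305 = -164421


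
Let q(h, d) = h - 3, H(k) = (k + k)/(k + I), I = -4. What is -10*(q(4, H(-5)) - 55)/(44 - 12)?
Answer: 135/8 ≈ 16.875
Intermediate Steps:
H(k) = 2*k/(-4 + k) (H(k) = (k + k)/(k - 4) = (2*k)/(-4 + k) = 2*k/(-4 + k))
q(h, d) = -3 + h
-10*(q(4, H(-5)) - 55)/(44 - 12) = -10*((-3 + 4) - 55)/(44 - 12) = -10*(1 - 55)/32 = -(-540)/32 = -10*(-27/16) = 135/8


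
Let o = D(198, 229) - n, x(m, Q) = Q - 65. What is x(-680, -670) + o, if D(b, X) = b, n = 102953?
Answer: -103490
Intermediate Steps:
x(m, Q) = -65 + Q
o = -102755 (o = 198 - 1*102953 = 198 - 102953 = -102755)
x(-680, -670) + o = (-65 - 670) - 102755 = -735 - 102755 = -103490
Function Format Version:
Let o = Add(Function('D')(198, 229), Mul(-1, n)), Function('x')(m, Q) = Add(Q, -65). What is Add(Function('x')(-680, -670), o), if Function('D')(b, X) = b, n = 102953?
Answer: -103490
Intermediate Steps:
Function('x')(m, Q) = Add(-65, Q)
o = -102755 (o = Add(198, Mul(-1, 102953)) = Add(198, -102953) = -102755)
Add(Function('x')(-680, -670), o) = Add(Add(-65, -670), -102755) = Add(-735, -102755) = -103490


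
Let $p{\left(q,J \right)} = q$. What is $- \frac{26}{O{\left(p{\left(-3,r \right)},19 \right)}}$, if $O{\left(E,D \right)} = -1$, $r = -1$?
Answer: $26$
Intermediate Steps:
$- \frac{26}{O{\left(p{\left(-3,r \right)},19 \right)}} = - \frac{26}{-1} = \left(-26\right) \left(-1\right) = 26$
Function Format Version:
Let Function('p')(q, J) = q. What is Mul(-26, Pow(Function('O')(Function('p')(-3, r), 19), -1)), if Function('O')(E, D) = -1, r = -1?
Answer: 26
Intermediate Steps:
Mul(-26, Pow(Function('O')(Function('p')(-3, r), 19), -1)) = Mul(-26, Pow(-1, -1)) = Mul(-26, -1) = 26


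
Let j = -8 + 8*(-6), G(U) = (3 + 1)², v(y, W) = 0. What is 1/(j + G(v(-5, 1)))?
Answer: -1/40 ≈ -0.025000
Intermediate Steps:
G(U) = 16 (G(U) = 4² = 16)
j = -56 (j = -8 - 48 = -56)
1/(j + G(v(-5, 1))) = 1/(-56 + 16) = 1/(-40) = -1/40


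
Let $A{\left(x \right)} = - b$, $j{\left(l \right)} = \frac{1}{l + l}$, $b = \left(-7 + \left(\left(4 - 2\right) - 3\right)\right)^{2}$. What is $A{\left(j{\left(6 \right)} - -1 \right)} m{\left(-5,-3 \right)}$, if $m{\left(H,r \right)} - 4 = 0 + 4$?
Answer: $-512$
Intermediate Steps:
$m{\left(H,r \right)} = 8$ ($m{\left(H,r \right)} = 4 + \left(0 + 4\right) = 4 + 4 = 8$)
$b = 64$ ($b = \left(-7 + \left(2 - 3\right)\right)^{2} = \left(-7 - 1\right)^{2} = \left(-8\right)^{2} = 64$)
$j{\left(l \right)} = \frac{1}{2 l}$
$A{\left(x \right)} = -64$ ($A{\left(x \right)} = \left(-1\right) 64 = -64$)
$A{\left(j{\left(6 \right)} - -1 \right)} m{\left(-5,-3 \right)} = \left(-64\right) 8 = -512$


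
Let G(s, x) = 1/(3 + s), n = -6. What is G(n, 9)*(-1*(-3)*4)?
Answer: -4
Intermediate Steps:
G(n, 9)*(-1*(-3)*4) = (-1*(-3)*4)/(3 - 6) = (3*4)/(-3) = -⅓*12 = -4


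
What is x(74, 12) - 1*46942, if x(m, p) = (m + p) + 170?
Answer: -46686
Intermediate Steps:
x(m, p) = 170 + m + p
x(74, 12) - 1*46942 = (170 + 74 + 12) - 1*46942 = 256 - 46942 = -46686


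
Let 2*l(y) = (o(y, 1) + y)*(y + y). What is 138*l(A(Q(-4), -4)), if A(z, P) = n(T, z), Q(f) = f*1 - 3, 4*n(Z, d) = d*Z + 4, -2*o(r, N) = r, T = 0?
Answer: 69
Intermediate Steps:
o(r, N) = -r/2
n(Z, d) = 1 + Z*d/4 (n(Z, d) = (d*Z + 4)/4 = (Z*d + 4)/4 = (4 + Z*d)/4 = 1 + Z*d/4)
Q(f) = -3 + f (Q(f) = f - 3 = -3 + f)
A(z, P) = 1 (A(z, P) = 1 + (1/4)*0*z = 1 + 0 = 1)
l(y) = y**2/2 (l(y) = ((-y/2 + y)*(y + y))/2 = ((y/2)*(2*y))/2 = y**2/2)
138*l(A(Q(-4), -4)) = 138*((1/2)*1**2) = 138*((1/2)*1) = 138*(1/2) = 69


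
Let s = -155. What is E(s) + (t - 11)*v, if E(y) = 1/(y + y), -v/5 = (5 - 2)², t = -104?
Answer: 1604249/310 ≈ 5175.0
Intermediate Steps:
v = -45 (v = -5*(5 - 2)² = -5*3² = -5*9 = -45)
E(y) = 1/(2*y)
E(s) + (t - 11)*v = (½)/(-155) + (-104 - 11)*(-45) = (½)*(-1/155) - 115*(-45) = -1/310 + 5175 = 1604249/310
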